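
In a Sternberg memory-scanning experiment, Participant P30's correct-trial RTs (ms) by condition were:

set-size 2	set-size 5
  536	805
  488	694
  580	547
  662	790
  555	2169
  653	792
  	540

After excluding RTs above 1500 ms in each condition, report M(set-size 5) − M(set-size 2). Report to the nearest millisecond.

116 ms

set-size 5: exclude 2169
M(set-size 2) = 3474/6 = 579.000
M(set-size 5) = 4168/6 = 694.667
Difference = 694.667 − 579.000 = 115.667 ms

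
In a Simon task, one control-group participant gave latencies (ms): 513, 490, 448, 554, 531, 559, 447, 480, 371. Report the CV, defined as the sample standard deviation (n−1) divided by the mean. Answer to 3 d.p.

n = 9, Σ = 4393, M = 488.1111
Σ(x−M)² = 28908.889; s = √(28908.889/8) = 60.1133
CV = 60.1133 / 488.1111 = 0.12315

0.123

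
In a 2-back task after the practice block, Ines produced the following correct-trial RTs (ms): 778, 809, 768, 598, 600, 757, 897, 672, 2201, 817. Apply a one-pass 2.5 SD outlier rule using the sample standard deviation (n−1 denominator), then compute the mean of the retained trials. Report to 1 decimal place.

n = 10, ΣRT = 8897, M = 889.700
Σ(x−M)² = 1992664.10; s = √(1992664.10/9) = 470.539
Cutoffs: 889.700 ± 2.5·470.539 → [-286.6, 2066.0]
Outside: 2201 → excluded.
Retained (n=9): Σ = 6696, mean = 6696/9 = 744.000

744.0 ms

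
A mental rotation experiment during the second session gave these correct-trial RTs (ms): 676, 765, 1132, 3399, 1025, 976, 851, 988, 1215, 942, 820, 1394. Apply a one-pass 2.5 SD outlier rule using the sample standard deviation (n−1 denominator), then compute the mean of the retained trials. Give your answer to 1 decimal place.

n = 12, ΣRT = 14183, M = 1181.917
Σ(x−M)² = 5796472.92; s = √(5796472.92/11) = 725.915
Cutoffs: 1181.917 ± 2.5·725.915 → [-632.9, 2996.7]
Outside: 3399 → excluded.
Retained (n=11): Σ = 10784, mean = 10784/11 = 980.364

980.4 ms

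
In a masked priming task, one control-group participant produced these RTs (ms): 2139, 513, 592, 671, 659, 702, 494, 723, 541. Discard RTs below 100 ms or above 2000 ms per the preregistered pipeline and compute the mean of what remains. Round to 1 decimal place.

611.9 ms

Excluded: 2139
Retained (n=8): Σ = 4895
Mean = 4895/8 = 611.8750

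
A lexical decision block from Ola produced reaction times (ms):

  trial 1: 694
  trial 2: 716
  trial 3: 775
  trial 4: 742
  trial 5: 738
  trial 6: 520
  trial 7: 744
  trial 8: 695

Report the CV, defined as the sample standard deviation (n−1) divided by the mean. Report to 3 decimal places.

0.112

n = 8, Σ = 5624, M = 703.0000
Σ(x−M)² = 43414.000; s = √(43414.000/7) = 78.7528
CV = 78.7528 / 703.0000 = 0.11202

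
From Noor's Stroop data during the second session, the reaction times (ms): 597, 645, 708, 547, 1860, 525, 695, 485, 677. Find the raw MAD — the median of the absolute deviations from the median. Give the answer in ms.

Sorted: 485, 525, 547, 597, 645, 677, 695, 708, 1860 → median = 645
|x − 645|: 48, 0, 63, 98, 1215, 120, 50, 160, 32
Sorted deviations: 0, 32, 48, 50, 63, 98, 120, 160, 1215 → MAD = 63

63 ms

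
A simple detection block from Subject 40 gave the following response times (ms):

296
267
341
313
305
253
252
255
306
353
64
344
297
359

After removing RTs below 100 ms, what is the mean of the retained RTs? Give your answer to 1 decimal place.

303.2 ms

Excluded: 64
Retained (n=13): Σ = 3941
Mean = 3941/13 = 303.1538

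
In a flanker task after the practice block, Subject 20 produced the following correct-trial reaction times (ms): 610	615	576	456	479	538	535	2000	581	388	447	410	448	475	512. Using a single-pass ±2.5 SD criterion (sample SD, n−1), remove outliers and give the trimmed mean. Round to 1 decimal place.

505.0 ms

n = 15, ΣRT = 9070, M = 604.667
Σ(x−M)² = 2155307.33; s = √(2155307.33/14) = 392.365
Cutoffs: 604.667 ± 2.5·392.365 → [-376.2, 1585.6]
Outside: 2000 → excluded.
Retained (n=14): Σ = 7070, mean = 7070/14 = 505.000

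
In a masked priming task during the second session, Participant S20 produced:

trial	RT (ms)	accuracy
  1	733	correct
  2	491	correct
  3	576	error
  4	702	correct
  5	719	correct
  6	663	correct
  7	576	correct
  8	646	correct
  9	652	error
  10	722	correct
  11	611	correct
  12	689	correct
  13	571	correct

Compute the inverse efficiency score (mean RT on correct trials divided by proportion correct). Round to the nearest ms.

765 ms

Correct trials (n=11): 733, 491, 702, 719, 663, 576, 646, 722, 611, 689, 571
Mean correct RT = 7123/11 = 647.5455 ms
Proportion correct = 11/13
IES = 647.5455 / (11/13) = 765.281 ms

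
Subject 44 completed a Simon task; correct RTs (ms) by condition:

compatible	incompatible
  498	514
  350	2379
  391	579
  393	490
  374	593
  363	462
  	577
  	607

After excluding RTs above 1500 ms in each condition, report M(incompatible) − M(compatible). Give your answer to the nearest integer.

151 ms

incompatible: exclude 2379
M(compatible) = 2369/6 = 394.833
M(incompatible) = 3822/7 = 546.000
Difference = 546.000 − 394.833 = 151.167 ms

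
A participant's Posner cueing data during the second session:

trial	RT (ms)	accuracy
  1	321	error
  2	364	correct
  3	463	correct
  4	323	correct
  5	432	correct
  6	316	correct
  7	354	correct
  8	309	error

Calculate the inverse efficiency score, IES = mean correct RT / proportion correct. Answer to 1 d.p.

500.4 ms

Correct trials (n=6): 364, 463, 323, 432, 316, 354
Mean correct RT = 2252/6 = 375.3333 ms
Proportion correct = 6/8
IES = 375.3333 / (6/8) = 500.444 ms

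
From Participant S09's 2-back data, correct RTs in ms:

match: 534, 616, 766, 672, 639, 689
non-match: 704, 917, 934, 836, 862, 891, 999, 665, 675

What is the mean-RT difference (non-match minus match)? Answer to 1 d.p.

M(match) = 3916/6 = 652.667
M(non-match) = 7483/9 = 831.444
Difference = 831.444 − 652.667 = 178.778 ms

178.8 ms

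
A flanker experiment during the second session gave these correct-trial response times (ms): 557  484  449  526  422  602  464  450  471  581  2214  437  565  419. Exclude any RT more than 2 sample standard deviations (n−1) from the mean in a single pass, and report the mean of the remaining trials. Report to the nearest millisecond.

n = 14, ΣRT = 8641, M = 617.214
Σ(x−M)² = 2794670.36; s = √(2794670.36/13) = 463.654
Cutoffs: 617.214 ± 2·463.654 → [-310.1, 1544.5]
Outside: 2214 → excluded.
Retained (n=13): Σ = 6427, mean = 6427/13 = 494.385

494 ms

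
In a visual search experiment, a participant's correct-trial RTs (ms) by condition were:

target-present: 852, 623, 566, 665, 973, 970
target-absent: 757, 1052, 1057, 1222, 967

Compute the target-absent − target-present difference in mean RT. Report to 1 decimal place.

M(target-present) = 4649/6 = 774.833
M(target-absent) = 5055/5 = 1011.000
Difference = 1011.000 − 774.833 = 236.167 ms

236.2 ms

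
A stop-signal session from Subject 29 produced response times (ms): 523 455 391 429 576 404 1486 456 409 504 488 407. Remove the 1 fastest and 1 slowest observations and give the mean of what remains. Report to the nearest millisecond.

465 ms

Sorted: 391, 404, 407, 409, 429, 455, 456, 488, 504, 523, 576, 1486
Drop lowest 1 (391) and highest 1 (1486)
Remaining (n=10): Σ = 4651, mean = 4651/10 = 465.100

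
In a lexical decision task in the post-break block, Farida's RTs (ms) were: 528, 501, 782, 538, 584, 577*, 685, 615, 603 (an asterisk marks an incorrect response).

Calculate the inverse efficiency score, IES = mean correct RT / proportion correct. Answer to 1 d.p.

680.1 ms

Correct trials (n=8): 528, 501, 782, 538, 584, 685, 615, 603
Mean correct RT = 4836/8 = 604.5000 ms
Proportion correct = 8/9
IES = 604.5000 / (8/9) = 680.062 ms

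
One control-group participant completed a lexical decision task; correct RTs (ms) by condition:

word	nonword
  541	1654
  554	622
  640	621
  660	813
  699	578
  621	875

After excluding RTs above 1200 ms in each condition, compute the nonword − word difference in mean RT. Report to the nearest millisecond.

nonword: exclude 1654
M(word) = 3715/6 = 619.167
M(nonword) = 3509/5 = 701.800
Difference = 701.800 − 619.167 = 82.633 ms

83 ms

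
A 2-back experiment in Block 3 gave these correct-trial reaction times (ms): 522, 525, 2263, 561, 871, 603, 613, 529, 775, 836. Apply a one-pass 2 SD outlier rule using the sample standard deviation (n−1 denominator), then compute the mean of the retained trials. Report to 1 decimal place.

n = 10, ΣRT = 8098, M = 809.800
Σ(x−M)² = 2503619.60; s = √(2503619.60/9) = 527.428
Cutoffs: 809.800 ± 2·527.428 → [-245.1, 1864.7]
Outside: 2263 → excluded.
Retained (n=9): Σ = 5835, mean = 5835/9 = 648.333

648.3 ms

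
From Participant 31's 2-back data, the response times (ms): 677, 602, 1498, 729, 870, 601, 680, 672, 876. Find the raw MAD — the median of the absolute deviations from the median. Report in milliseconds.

Sorted: 601, 602, 672, 677, 680, 729, 870, 876, 1498 → median = 680
|x − 680|: 3, 78, 818, 49, 190, 79, 0, 8, 196
Sorted deviations: 0, 3, 8, 49, 78, 79, 190, 196, 818 → MAD = 78

78 ms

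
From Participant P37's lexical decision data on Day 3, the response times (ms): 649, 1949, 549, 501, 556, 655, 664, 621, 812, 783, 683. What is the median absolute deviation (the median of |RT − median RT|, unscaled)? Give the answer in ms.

Sorted: 501, 549, 556, 621, 649, 655, 664, 683, 783, 812, 1949 → median = 655
|x − 655|: 6, 1294, 106, 154, 99, 0, 9, 34, 157, 128, 28
Sorted deviations: 0, 6, 9, 28, 34, 99, 106, 128, 154, 157, 1294 → MAD = 99

99 ms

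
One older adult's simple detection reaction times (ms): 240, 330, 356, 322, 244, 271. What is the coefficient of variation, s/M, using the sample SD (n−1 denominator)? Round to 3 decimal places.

n = 6, Σ = 1763, M = 293.8333
Σ(x−M)² = 11868.833; s = √(11868.833/5) = 48.7213
CV = 48.7213 / 293.8333 = 0.16581

0.166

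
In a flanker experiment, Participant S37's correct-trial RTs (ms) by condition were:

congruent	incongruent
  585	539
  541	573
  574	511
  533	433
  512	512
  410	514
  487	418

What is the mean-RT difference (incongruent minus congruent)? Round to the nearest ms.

-20 ms

M(congruent) = 3642/7 = 520.286
M(incongruent) = 3500/7 = 500.000
Difference = 500.000 − 520.286 = -20.286 ms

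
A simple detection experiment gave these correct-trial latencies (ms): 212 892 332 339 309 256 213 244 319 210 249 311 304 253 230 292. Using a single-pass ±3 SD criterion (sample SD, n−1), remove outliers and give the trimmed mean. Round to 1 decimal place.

271.5 ms

n = 16, ΣRT = 4965, M = 310.312
Σ(x−M)² = 390145.44; s = √(390145.44/15) = 161.275
Cutoffs: 310.312 ± 3·161.275 → [-173.5, 794.1]
Outside: 892 → excluded.
Retained (n=15): Σ = 4073, mean = 4073/15 = 271.533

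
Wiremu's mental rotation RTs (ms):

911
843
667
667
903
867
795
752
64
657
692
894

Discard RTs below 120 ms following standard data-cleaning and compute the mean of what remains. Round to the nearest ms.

Excluded: 64
Retained (n=11): Σ = 8648
Mean = 8648/11 = 786.1818

786 ms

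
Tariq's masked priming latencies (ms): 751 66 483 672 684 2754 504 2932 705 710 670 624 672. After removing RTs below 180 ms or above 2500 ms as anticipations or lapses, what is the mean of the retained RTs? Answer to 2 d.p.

647.50 ms

Excluded: 66, 2754, 2932
Retained (n=10): Σ = 6475
Mean = 6475/10 = 647.5000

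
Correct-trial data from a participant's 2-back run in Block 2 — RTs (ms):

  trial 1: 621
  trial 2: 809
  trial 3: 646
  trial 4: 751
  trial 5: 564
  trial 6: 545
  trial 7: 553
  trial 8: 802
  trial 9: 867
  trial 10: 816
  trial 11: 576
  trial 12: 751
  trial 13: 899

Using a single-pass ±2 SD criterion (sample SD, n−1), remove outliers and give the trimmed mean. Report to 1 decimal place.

n = 13, ΣRT = 9200, M = 707.692
Σ(x−M)² = 196326.77; s = √(196326.77/12) = 127.908
Cutoffs: 707.692 ± 2·127.908 → [451.9, 963.5]
No RTs fall outside the cutoffs; all 13 retained. Mean = 9200/13 = 707.692

707.7 ms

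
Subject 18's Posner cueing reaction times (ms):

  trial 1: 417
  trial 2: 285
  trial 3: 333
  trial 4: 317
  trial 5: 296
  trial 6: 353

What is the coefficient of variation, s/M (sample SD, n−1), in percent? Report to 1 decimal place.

n = 6, Σ = 2001, M = 333.5000
Σ(x−M)² = 11383.500; s = √(11383.500/5) = 47.7148
CV = 47.7148 / 333.5000 = 0.14307 = 14.307%

14.3%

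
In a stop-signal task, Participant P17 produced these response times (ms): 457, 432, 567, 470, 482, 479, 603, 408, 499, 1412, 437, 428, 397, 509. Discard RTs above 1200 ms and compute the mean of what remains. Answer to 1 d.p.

474.5 ms

Excluded: 1412
Retained (n=13): Σ = 6168
Mean = 6168/13 = 474.4615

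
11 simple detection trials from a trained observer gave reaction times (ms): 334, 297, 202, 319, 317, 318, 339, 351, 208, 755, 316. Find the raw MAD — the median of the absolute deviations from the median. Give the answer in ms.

21 ms

Sorted: 202, 208, 297, 316, 317, 318, 319, 334, 339, 351, 755 → median = 318
|x − 318|: 16, 21, 116, 1, 1, 0, 21, 33, 110, 437, 2
Sorted deviations: 0, 1, 1, 2, 16, 21, 21, 33, 110, 116, 437 → MAD = 21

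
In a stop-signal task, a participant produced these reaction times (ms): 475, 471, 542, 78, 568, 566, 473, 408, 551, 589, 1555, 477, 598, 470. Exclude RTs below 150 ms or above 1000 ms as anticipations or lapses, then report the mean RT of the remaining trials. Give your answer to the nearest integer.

516 ms

Excluded: 78, 1555
Retained (n=12): Σ = 6188
Mean = 6188/12 = 515.6667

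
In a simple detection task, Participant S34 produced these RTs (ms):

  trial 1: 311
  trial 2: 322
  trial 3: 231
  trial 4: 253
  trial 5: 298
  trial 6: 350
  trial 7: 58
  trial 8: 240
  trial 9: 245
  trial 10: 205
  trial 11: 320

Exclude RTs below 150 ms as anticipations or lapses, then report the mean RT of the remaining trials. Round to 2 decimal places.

Excluded: 58
Retained (n=10): Σ = 2775
Mean = 2775/10 = 277.5000

277.50 ms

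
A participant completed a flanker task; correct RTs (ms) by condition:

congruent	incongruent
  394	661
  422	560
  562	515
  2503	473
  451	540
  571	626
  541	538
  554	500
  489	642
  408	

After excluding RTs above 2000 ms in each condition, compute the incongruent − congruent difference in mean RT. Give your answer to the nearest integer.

congruent: exclude 2503
M(congruent) = 4392/9 = 488.000
M(incongruent) = 5055/9 = 561.667
Difference = 561.667 − 488.000 = 73.667 ms

74 ms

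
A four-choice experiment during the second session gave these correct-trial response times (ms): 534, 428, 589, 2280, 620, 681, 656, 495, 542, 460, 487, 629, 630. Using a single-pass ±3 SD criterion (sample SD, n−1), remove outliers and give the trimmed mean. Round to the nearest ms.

563 ms

n = 13, ΣRT = 9031, M = 694.692
Σ(x−M)² = 2798490.77; s = √(2798490.77/12) = 482.916
Cutoffs: 694.692 ± 3·482.916 → [-754.1, 2143.4]
Outside: 2280 → excluded.
Retained (n=12): Σ = 6751, mean = 6751/12 = 562.583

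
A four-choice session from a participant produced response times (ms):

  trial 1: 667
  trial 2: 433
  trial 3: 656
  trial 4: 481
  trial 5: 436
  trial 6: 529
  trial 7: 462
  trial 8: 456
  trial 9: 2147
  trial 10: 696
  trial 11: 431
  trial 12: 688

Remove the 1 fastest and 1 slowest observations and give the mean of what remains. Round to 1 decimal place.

550.4 ms

Sorted: 431, 433, 436, 456, 462, 481, 529, 656, 667, 688, 696, 2147
Drop lowest 1 (431) and highest 1 (2147)
Remaining (n=10): Σ = 5504, mean = 5504/10 = 550.400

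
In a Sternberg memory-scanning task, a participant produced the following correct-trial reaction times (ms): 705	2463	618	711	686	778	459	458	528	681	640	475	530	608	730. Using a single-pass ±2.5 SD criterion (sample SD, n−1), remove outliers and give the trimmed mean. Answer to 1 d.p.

614.8 ms

n = 15, ΣRT = 11070, M = 738.000
Σ(x−M)² = 3338738.00; s = √(3338738.00/14) = 488.345
Cutoffs: 738.000 ± 2.5·488.345 → [-482.9, 1958.9]
Outside: 2463 → excluded.
Retained (n=14): Σ = 8607, mean = 8607/14 = 614.786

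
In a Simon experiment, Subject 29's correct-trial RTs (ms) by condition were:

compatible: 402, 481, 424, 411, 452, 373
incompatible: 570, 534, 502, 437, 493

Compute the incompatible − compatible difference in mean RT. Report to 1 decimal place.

83.4 ms

M(compatible) = 2543/6 = 423.833
M(incompatible) = 2536/5 = 507.200
Difference = 507.200 − 423.833 = 83.367 ms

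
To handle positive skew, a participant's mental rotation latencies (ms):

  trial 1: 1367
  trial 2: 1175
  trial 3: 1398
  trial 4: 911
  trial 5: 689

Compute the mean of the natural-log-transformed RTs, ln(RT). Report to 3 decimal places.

6.976

ln(RT): 7.2204, 7.0690, 7.2428, 6.8145, 6.5352
Σ ln(RT) = 34.8820
Mean = 34.8820/5 = 6.97640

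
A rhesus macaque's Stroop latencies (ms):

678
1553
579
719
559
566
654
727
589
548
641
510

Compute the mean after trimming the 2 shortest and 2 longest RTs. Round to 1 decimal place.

623.1 ms

Sorted: 510, 548, 559, 566, 579, 589, 641, 654, 678, 719, 727, 1553
Drop lowest 2 (510, 548) and highest 2 (727, 1553)
Remaining (n=8): Σ = 4985, mean = 4985/8 = 623.125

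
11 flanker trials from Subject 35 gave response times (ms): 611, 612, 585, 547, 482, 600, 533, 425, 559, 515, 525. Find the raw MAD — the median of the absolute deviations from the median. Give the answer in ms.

Sorted: 425, 482, 515, 525, 533, 547, 559, 585, 600, 611, 612 → median = 547
|x − 547|: 64, 65, 38, 0, 65, 53, 14, 122, 12, 32, 22
Sorted deviations: 0, 12, 14, 22, 32, 38, 53, 64, 65, 65, 122 → MAD = 38

38 ms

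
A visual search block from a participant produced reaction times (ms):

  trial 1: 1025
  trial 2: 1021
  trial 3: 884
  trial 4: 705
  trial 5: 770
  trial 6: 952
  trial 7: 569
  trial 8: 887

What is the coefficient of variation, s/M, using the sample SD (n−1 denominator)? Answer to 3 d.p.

n = 8, Σ = 6813, M = 851.6250
Σ(x−M)² = 179159.875; s = √(179159.875/7) = 159.9821
CV = 159.9821 / 851.6250 = 0.18786

0.188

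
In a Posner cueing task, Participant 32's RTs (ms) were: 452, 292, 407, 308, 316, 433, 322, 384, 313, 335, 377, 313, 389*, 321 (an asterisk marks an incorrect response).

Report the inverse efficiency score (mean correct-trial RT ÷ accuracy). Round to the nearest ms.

379 ms

Correct trials (n=13): 452, 292, 407, 308, 316, 433, 322, 384, 313, 335, 377, 313, 321
Mean correct RT = 4573/13 = 351.7692 ms
Proportion correct = 13/14
IES = 351.7692 / (13/14) = 378.828 ms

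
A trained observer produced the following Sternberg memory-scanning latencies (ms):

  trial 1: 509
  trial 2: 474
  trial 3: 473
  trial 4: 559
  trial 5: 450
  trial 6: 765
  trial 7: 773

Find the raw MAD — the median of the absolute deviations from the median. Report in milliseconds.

Sorted: 450, 473, 474, 509, 559, 765, 773 → median = 509
|x − 509|: 0, 35, 36, 50, 59, 256, 264
Sorted deviations: 0, 35, 36, 50, 59, 256, 264 → MAD = 50

50 ms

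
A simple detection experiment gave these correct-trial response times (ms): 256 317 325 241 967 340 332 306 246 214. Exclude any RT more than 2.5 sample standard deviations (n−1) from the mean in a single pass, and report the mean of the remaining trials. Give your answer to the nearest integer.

n = 10, ΣRT = 3544, M = 354.400
Σ(x−M)² = 434598.40; s = √(434598.40/9) = 219.747
Cutoffs: 354.400 ± 2.5·219.747 → [-195.0, 903.8]
Outside: 967 → excluded.
Retained (n=9): Σ = 2577, mean = 2577/9 = 286.333

286 ms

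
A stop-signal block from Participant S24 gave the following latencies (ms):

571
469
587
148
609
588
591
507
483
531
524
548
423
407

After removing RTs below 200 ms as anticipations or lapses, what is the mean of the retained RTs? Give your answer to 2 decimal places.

526.00 ms

Excluded: 148
Retained (n=13): Σ = 6838
Mean = 6838/13 = 526.0000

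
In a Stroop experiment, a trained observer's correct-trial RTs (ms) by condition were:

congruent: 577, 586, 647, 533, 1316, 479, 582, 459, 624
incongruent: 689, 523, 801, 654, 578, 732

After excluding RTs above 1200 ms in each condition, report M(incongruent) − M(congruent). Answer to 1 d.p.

congruent: exclude 1316
M(congruent) = 4487/8 = 560.875
M(incongruent) = 3977/6 = 662.833
Difference = 662.833 − 560.875 = 101.958 ms

102.0 ms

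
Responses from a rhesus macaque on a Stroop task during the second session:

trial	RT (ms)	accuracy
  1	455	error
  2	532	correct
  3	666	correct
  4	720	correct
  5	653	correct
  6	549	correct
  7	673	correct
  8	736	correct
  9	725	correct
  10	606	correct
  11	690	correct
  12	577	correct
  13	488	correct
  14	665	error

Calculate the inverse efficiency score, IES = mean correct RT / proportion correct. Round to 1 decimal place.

Correct trials (n=12): 532, 666, 720, 653, 549, 673, 736, 725, 606, 690, 577, 488
Mean correct RT = 7615/12 = 634.5833 ms
Proportion correct = 12/14
IES = 634.5833 / (12/14) = 740.347 ms

740.3 ms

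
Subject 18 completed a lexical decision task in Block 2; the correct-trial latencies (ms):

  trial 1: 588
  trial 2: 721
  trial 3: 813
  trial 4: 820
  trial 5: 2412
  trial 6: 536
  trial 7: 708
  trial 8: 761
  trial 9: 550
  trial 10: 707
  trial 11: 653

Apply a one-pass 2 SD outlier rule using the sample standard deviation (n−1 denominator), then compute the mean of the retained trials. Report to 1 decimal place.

n = 11, ΣRT = 9269, M = 842.636
Σ(x−M)² = 2802740.55; s = √(2802740.55/10) = 529.409
Cutoffs: 842.636 ± 2·529.409 → [-216.2, 1901.5]
Outside: 2412 → excluded.
Retained (n=10): Σ = 6857, mean = 6857/10 = 685.700

685.7 ms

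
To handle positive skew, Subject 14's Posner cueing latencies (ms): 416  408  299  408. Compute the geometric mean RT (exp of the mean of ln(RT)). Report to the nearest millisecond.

ln(RT): 6.0307, 6.0113, 5.7004, 6.0113
Mean ln(RT) = 23.7537/4 = 5.93842
Geometric mean = exp(5.93842) = 379.33 ms

379 ms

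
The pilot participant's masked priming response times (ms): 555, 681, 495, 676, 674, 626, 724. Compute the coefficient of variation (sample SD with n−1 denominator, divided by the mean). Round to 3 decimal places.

n = 7, Σ = 4431, M = 633.0000
Σ(x−M)² = 39292.000; s = √(39292.000/6) = 80.9238
CV = 80.9238 / 633.0000 = 0.12784

0.128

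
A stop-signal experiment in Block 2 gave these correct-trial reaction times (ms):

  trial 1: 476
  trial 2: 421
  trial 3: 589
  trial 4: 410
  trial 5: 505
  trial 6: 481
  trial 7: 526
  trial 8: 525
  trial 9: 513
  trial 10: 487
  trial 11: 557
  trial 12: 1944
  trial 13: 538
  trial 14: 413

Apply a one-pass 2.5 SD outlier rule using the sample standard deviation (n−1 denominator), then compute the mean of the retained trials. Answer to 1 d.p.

495.5 ms

n = 14, ΣRT = 8385, M = 598.929
Σ(x−M)² = 1985244.93; s = √(1985244.93/13) = 390.783
Cutoffs: 598.929 ± 2.5·390.783 → [-378.0, 1575.9]
Outside: 1944 → excluded.
Retained (n=13): Σ = 6441, mean = 6441/13 = 495.462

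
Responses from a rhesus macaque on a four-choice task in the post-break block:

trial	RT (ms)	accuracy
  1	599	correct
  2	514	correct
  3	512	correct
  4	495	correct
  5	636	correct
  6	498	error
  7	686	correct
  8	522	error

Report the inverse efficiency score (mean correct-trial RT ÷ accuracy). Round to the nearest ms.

Correct trials (n=6): 599, 514, 512, 495, 636, 686
Mean correct RT = 3442/6 = 573.6667 ms
Proportion correct = 6/8
IES = 573.6667 / (6/8) = 764.889 ms

765 ms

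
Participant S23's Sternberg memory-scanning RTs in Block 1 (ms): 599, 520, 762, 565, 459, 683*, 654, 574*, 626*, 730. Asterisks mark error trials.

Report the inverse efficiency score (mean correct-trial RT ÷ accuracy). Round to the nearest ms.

Correct trials (n=7): 599, 520, 762, 565, 459, 654, 730
Mean correct RT = 4289/7 = 612.7143 ms
Proportion correct = 7/10
IES = 612.7143 / (7/10) = 875.306 ms

875 ms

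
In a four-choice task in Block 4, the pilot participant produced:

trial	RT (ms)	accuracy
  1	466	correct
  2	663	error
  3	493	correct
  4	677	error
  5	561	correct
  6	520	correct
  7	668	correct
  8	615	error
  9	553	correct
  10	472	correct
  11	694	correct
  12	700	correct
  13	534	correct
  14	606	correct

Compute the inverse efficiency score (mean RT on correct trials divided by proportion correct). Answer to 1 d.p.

Correct trials (n=11): 466, 493, 561, 520, 668, 553, 472, 694, 700, 534, 606
Mean correct RT = 6267/11 = 569.7273 ms
Proportion correct = 11/14
IES = 569.7273 / (11/14) = 725.107 ms

725.1 ms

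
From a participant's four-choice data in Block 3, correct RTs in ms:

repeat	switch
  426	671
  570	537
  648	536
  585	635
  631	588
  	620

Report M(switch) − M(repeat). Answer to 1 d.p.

25.8 ms

M(repeat) = 2860/5 = 572.000
M(switch) = 3587/6 = 597.833
Difference = 597.833 − 572.000 = 25.833 ms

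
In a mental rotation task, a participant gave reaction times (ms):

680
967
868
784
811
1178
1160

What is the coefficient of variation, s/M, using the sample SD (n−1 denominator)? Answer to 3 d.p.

0.206

n = 7, Σ = 6448, M = 921.1429
Σ(x−M)² = 217044.857; s = √(217044.857/6) = 190.1950
CV = 190.1950 / 921.1429 = 0.20648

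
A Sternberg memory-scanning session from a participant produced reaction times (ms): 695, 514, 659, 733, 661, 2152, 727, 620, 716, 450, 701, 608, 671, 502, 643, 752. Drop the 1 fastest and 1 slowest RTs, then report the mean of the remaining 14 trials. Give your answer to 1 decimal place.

657.3 ms

Sorted: 450, 502, 514, 608, 620, 643, 659, 661, 671, 695, 701, 716, 727, 733, 752, 2152
Drop lowest 1 (450) and highest 1 (2152)
Remaining (n=14): Σ = 9202, mean = 9202/14 = 657.286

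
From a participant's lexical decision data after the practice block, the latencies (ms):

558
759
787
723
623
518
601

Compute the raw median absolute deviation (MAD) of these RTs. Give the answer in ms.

100 ms

Sorted: 518, 558, 601, 623, 723, 759, 787 → median = 623
|x − 623|: 65, 136, 164, 100, 0, 105, 22
Sorted deviations: 0, 22, 65, 100, 105, 136, 164 → MAD = 100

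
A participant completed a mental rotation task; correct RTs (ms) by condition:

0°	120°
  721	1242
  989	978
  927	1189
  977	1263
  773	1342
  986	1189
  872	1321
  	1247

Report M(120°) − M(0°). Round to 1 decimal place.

M(0°) = 6245/7 = 892.143
M(120°) = 9771/8 = 1221.375
Difference = 1221.375 − 892.143 = 329.232 ms

329.2 ms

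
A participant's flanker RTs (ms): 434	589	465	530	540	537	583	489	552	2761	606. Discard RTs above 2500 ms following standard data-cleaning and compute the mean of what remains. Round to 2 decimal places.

532.50 ms

Excluded: 2761
Retained (n=10): Σ = 5325
Mean = 5325/10 = 532.5000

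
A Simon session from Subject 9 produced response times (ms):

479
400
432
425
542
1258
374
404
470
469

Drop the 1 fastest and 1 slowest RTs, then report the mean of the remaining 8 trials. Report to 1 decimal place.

452.6 ms

Sorted: 374, 400, 404, 425, 432, 469, 470, 479, 542, 1258
Drop lowest 1 (374) and highest 1 (1258)
Remaining (n=8): Σ = 3621, mean = 3621/8 = 452.625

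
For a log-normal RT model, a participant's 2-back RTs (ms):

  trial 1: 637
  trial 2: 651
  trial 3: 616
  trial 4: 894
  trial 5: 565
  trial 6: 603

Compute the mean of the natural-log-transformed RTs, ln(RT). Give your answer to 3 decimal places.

ln(RT): 6.4568, 6.4785, 6.4232, 6.7957, 6.3368, 6.4019
Σ ln(RT) = 38.8930
Mean = 38.8930/6 = 6.48216

6.482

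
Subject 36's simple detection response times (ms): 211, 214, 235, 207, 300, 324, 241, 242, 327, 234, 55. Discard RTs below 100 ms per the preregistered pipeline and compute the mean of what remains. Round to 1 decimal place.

253.5 ms

Excluded: 55
Retained (n=10): Σ = 2535
Mean = 2535/10 = 253.5000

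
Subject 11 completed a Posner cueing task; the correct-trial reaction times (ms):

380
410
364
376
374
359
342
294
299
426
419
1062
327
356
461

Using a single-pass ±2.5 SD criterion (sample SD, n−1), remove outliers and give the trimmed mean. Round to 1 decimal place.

370.5 ms

n = 15, ΣRT = 6249, M = 416.600
Σ(x−M)² = 475663.60; s = √(475663.60/14) = 184.326
Cutoffs: 416.600 ± 2.5·184.326 → [-44.2, 877.4]
Outside: 1062 → excluded.
Retained (n=14): Σ = 5187, mean = 5187/14 = 370.500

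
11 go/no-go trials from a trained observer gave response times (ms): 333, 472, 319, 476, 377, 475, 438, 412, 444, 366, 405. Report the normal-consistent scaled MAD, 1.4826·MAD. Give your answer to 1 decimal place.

68.2 ms

Sorted: 319, 333, 366, 377, 405, 412, 438, 444, 472, 475, 476 → median = 412
|x − 412| sorted: 0, 7, 26, 32, 35, 46, 60, 63, 64, 79, 93 → MAD = 46
Robust SD ≈ 1.4826 × 46 = 68.200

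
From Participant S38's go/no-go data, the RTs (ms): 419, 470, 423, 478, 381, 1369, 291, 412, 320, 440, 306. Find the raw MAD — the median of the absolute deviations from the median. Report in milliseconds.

Sorted: 291, 306, 320, 381, 412, 419, 423, 440, 470, 478, 1369 → median = 419
|x − 419|: 0, 51, 4, 59, 38, 950, 128, 7, 99, 21, 113
Sorted deviations: 0, 4, 7, 21, 38, 51, 59, 99, 113, 128, 950 → MAD = 51

51 ms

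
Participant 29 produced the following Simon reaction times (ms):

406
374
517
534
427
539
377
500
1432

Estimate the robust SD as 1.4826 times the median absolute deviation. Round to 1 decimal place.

108.2 ms

Sorted: 374, 377, 406, 427, 500, 517, 534, 539, 1432 → median = 500
|x − 500| sorted: 0, 17, 34, 39, 73, 94, 123, 126, 932 → MAD = 73
Robust SD ≈ 1.4826 × 73 = 108.230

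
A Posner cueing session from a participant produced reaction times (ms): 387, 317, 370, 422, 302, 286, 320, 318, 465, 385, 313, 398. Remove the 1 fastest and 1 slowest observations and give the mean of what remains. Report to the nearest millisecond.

353 ms

Sorted: 286, 302, 313, 317, 318, 320, 370, 385, 387, 398, 422, 465
Drop lowest 1 (286) and highest 1 (465)
Remaining (n=10): Σ = 3532, mean = 3532/10 = 353.200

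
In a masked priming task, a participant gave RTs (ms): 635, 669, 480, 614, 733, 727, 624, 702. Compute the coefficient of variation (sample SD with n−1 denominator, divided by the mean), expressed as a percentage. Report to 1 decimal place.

12.6%

n = 8, Σ = 5184, M = 648.0000
Σ(x−M)² = 46948.000; s = √(46948.000/7) = 81.8954
CV = 81.8954 / 648.0000 = 0.12638 = 12.638%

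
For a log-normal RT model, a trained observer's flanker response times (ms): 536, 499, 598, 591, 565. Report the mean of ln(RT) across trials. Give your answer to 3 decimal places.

ln(RT): 6.2841, 6.2126, 6.3936, 6.3818, 6.3368
Σ ln(RT) = 31.6090
Mean = 31.6090/5 = 6.32179

6.322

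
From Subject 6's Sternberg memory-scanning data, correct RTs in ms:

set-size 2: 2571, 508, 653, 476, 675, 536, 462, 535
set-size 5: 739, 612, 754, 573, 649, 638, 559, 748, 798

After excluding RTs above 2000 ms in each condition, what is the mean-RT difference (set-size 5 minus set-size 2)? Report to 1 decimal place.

125.2 ms

set-size 2: exclude 2571
M(set-size 2) = 3845/7 = 549.286
M(set-size 5) = 6070/9 = 674.444
Difference = 674.444 − 549.286 = 125.159 ms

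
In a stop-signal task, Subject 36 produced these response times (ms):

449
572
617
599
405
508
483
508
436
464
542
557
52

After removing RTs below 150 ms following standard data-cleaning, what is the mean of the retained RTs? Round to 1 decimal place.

Excluded: 52
Retained (n=12): Σ = 6140
Mean = 6140/12 = 511.6667

511.7 ms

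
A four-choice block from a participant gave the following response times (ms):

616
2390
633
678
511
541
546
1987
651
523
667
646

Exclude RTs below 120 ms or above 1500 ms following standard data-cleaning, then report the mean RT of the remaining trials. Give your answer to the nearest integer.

Excluded: 1987, 2390
Retained (n=10): Σ = 6012
Mean = 6012/10 = 601.2000

601 ms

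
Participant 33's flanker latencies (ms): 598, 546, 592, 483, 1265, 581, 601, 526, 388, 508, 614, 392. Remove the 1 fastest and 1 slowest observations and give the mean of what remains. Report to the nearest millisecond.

Sorted: 388, 392, 483, 508, 526, 546, 581, 592, 598, 601, 614, 1265
Drop lowest 1 (388) and highest 1 (1265)
Remaining (n=10): Σ = 5441, mean = 5441/10 = 544.100

544 ms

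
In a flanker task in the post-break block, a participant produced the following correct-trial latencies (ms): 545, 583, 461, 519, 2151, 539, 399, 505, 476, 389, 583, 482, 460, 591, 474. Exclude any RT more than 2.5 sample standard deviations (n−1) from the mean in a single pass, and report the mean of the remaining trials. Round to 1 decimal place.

n = 15, ΣRT = 9157, M = 610.467
Σ(x−M)² = 2595967.73; s = √(2595967.73/14) = 430.612
Cutoffs: 610.467 ± 2.5·430.612 → [-466.1, 1687.0]
Outside: 2151 → excluded.
Retained (n=14): Σ = 7006, mean = 7006/14 = 500.429

500.4 ms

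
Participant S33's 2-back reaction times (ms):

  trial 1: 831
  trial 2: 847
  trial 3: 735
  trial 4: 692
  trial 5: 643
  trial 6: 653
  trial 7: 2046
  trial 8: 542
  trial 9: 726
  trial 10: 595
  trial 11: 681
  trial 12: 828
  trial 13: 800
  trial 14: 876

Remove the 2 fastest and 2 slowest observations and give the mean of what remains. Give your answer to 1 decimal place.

743.6 ms

Sorted: 542, 595, 643, 653, 681, 692, 726, 735, 800, 828, 831, 847, 876, 2046
Drop lowest 2 (542, 595) and highest 2 (876, 2046)
Remaining (n=10): Σ = 7436, mean = 7436/10 = 743.600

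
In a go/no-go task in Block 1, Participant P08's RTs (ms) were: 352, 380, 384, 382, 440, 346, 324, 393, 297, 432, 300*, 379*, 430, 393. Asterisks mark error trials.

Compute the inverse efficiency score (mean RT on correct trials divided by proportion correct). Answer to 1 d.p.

Correct trials (n=12): 352, 380, 384, 382, 440, 346, 324, 393, 297, 432, 430, 393
Mean correct RT = 4553/12 = 379.4167 ms
Proportion correct = 12/14
IES = 379.4167 / (12/14) = 442.653 ms

442.7 ms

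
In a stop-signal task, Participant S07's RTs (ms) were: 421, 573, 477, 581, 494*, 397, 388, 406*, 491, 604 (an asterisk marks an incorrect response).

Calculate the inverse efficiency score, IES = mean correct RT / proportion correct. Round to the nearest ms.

Correct trials (n=8): 421, 573, 477, 581, 397, 388, 491, 604
Mean correct RT = 3932/8 = 491.5000 ms
Proportion correct = 8/10
IES = 491.5000 / (8/10) = 614.375 ms

614 ms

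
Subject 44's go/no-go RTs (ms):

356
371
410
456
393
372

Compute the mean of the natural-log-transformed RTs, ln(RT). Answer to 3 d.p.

ln(RT): 5.8749, 5.9162, 6.0162, 6.1225, 5.9738, 5.9189
Σ ln(RT) = 35.8225
Mean = 35.8225/6 = 5.97041

5.970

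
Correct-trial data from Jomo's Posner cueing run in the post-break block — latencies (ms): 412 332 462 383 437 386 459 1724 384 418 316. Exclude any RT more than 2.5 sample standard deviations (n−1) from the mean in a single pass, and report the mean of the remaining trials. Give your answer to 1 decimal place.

398.9 ms

n = 11, ΣRT = 5713, M = 519.364
Σ(x−M)² = 1617834.55; s = √(1617834.55/10) = 402.223
Cutoffs: 519.364 ± 2.5·402.223 → [-486.2, 1524.9]
Outside: 1724 → excluded.
Retained (n=10): Σ = 3989, mean = 3989/10 = 398.900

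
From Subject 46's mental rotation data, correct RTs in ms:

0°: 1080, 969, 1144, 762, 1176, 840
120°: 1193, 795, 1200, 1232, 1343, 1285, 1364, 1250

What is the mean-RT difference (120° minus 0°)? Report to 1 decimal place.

M(0°) = 5971/6 = 995.167
M(120°) = 9662/8 = 1207.750
Difference = 1207.750 − 995.167 = 212.583 ms

212.6 ms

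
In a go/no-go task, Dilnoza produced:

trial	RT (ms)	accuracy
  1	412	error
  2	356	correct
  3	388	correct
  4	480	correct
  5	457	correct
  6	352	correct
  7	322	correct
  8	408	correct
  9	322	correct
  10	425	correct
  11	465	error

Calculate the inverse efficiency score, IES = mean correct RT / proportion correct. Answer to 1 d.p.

Correct trials (n=9): 356, 388, 480, 457, 352, 322, 408, 322, 425
Mean correct RT = 3510/9 = 390.0000 ms
Proportion correct = 9/11
IES = 390.0000 / (9/11) = 476.667 ms

476.7 ms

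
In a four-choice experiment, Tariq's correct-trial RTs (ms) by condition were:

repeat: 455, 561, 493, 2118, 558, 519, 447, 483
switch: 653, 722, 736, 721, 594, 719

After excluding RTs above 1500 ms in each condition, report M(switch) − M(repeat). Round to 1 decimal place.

188.5 ms

repeat: exclude 2118
M(repeat) = 3516/7 = 502.286
M(switch) = 4145/6 = 690.833
Difference = 690.833 − 502.286 = 188.548 ms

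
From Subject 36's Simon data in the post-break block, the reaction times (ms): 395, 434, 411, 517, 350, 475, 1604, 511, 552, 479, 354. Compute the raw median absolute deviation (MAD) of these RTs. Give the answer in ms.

64 ms

Sorted: 350, 354, 395, 411, 434, 475, 479, 511, 517, 552, 1604 → median = 475
|x − 475|: 80, 41, 64, 42, 125, 0, 1129, 36, 77, 4, 121
Sorted deviations: 0, 4, 36, 41, 42, 64, 77, 80, 121, 125, 1129 → MAD = 64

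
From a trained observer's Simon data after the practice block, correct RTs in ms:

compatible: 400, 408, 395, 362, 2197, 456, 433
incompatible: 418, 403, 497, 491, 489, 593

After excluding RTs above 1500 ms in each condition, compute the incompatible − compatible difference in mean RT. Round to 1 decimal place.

72.8 ms

compatible: exclude 2197
M(compatible) = 2454/6 = 409.000
M(incompatible) = 2891/6 = 481.833
Difference = 481.833 − 409.000 = 72.833 ms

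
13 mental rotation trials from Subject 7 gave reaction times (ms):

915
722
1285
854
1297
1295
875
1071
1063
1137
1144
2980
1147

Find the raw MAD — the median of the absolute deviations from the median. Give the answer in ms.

158 ms

Sorted: 722, 854, 875, 915, 1063, 1071, 1137, 1144, 1147, 1285, 1295, 1297, 2980 → median = 1137
|x − 1137|: 222, 415, 148, 283, 160, 158, 262, 66, 74, 0, 7, 1843, 10
Sorted deviations: 0, 7, 10, 66, 74, 148, 158, 160, 222, 262, 283, 415, 1843 → MAD = 158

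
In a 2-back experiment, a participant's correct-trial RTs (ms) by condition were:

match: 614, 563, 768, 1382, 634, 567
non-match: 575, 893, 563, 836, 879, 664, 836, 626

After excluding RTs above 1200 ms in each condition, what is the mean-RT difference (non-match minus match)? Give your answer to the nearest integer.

105 ms

match: exclude 1382
M(match) = 3146/5 = 629.200
M(non-match) = 5872/8 = 734.000
Difference = 734.000 − 629.200 = 104.800 ms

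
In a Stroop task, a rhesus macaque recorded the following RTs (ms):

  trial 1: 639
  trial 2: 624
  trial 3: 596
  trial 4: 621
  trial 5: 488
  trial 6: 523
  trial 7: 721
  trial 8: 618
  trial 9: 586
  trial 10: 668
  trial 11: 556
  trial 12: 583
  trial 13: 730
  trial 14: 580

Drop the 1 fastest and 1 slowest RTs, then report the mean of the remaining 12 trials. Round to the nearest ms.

Sorted: 488, 523, 556, 580, 583, 586, 596, 618, 621, 624, 639, 668, 721, 730
Drop lowest 1 (488) and highest 1 (730)
Remaining (n=12): Σ = 7315, mean = 7315/12 = 609.583

610 ms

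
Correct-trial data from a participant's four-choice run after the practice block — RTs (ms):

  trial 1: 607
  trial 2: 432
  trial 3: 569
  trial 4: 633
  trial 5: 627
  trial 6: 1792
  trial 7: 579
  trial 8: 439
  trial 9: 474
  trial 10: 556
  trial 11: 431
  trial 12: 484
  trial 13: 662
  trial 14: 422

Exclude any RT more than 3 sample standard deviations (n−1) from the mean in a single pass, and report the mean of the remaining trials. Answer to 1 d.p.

n = 14, ΣRT = 8707, M = 621.929
Σ(x−M)² = 1566902.93; s = √(1566902.93/13) = 347.176
Cutoffs: 621.929 ± 3·347.176 → [-419.6, 1663.5]
Outside: 1792 → excluded.
Retained (n=13): Σ = 6915, mean = 6915/13 = 531.923

531.9 ms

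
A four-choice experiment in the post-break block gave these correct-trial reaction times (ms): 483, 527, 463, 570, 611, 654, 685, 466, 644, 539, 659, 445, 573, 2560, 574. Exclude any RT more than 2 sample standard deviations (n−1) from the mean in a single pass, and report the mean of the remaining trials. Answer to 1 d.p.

n = 15, ΣRT = 10453, M = 696.867
Σ(x−M)² = 3802325.73; s = √(3802325.73/14) = 521.147
Cutoffs: 696.867 ± 2·521.147 → [-345.4, 1739.2]
Outside: 2560 → excluded.
Retained (n=14): Σ = 7893, mean = 7893/14 = 563.786

563.8 ms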